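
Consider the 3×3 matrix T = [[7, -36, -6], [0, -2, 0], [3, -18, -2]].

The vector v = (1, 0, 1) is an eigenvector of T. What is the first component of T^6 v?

1

First find the eigenvalue: Tv = (1, 0, 1) = 1·(1, 0, 1), so λ = 1.
Then T^6 v = λ^6·v = 1^6·(1, 0, 1) = 1·(1, 0, 1) = (1, 0, 1).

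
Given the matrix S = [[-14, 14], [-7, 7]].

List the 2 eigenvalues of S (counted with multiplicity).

-7, 0

det(S - λI) = (-14 - λ)(7 - λ) - (14)·(-7) = λ^2 + 7λ.
This factors as (λ + 7)·λ = 0.
Eigenvalues: -7, 0.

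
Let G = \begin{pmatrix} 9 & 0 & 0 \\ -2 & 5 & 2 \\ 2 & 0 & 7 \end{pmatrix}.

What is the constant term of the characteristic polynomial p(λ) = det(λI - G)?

p(0) = det(0·I − G) = det(−G) = (−1)^3·det(G).
det(G) = 315, so p(0) = -315.

-315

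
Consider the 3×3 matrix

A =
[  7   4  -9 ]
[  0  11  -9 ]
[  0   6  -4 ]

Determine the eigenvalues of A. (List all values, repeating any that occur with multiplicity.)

Set up det(tI - A) = 0.
Cofactor expansion gives p(t) = t^3 - 14t^2 + 59t - 70.
Rational-root test: t = 2 gives p(2) = 0.
Dividing by (t - 2) leaves t^2 - 12t + 35.
The quadratic factors as (t - 5)·(t - 7).
Eigenvalues: 2, 5, 7.

2, 5, 7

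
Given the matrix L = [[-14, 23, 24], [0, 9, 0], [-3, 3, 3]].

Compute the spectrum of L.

Set up det(sI - L) = 0.
Expanding along the first row, p(s) = s^3 + 2s^2 - 69s - 270.
Rational-root test: s = -6 gives p(-6) = 0.
Dividing by (s + 6) leaves s^2 - 4s - 45.
The quadratic factors as (s + 5)·(s - 9).
Eigenvalues: -6, -5, 9.

-6, -5, 9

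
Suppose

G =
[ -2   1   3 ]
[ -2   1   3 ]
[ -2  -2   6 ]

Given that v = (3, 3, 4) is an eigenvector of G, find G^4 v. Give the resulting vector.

(243, 243, 324)

First find the eigenvalue: Gv = (9, 9, 12) = 3·(3, 3, 4), so λ = 3.
Then G^4 v = λ^4·v = 3^4·(3, 3, 4) = 81·(3, 3, 4) = (243, 243, 324).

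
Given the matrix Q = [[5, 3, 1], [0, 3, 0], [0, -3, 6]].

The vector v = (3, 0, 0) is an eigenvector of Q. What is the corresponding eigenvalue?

5

Compute Qv: Q·(3, 0, 0) = (15, 0, 0).
Since Qv = λv, compare component 1: 15 = λ·3, so λ = 5.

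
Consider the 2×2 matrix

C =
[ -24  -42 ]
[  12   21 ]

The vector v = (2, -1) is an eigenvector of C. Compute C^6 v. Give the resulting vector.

First find the eigenvalue: Cv = (-6, 3) = -3·(2, -1), so λ = -3.
Then C^6 v = λ^6·v = (-3)^6·(2, -1) = 729·(2, -1) = (1458, -729).

(1458, -729)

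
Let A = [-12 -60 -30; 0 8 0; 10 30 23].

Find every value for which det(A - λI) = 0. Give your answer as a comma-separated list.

Set up det(λI - A) = 0.
Expanding the 3×3 determinant: p(λ) = λ^3 - 19λ^2 + 112λ - 192.
Try λ = 8: p(8) = 0, so 8 is a root.
Dividing by (λ - 8) leaves λ^2 - 11λ + 24.
The quadratic factors as (λ - 3)·(λ - 8).
Eigenvalues: 3, 8, 8.

3, 8, 8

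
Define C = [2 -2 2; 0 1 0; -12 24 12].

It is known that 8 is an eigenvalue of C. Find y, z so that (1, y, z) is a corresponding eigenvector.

0, 3

We need (C - 8I)v = 0.
C - 8I = [[-6, -2, 2], [0, -7, 0], [-12, 24, 4]].
Row 1: (-6)·1 + (-2)·y + (2)·z = 0
Row 2: (0)·1 + (-7)·y + (0)·z = 0
Row 3: (-12)·1 + (24)·y + (4)·z = 0
Solving gives y = 0, z = 3.
Check: C·(1, 0, 3) = (8, 0, 24) = 8·(1, 0, 3).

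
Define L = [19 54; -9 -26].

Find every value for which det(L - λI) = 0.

det(L - lambda·I) = (19 - lambda)(-26 - lambda) - (54)·(-9) = lambda^2 + 7·lambda - 8.
This factors as (lambda + 8)·(lambda - 1) = 0.
Eigenvalues: -8, 1.

-8, 1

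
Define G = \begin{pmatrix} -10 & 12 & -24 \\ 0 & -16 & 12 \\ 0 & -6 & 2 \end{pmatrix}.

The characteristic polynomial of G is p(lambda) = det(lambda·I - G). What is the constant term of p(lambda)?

p(lambda) = lambda^3 + 24·lambda^2 + 180·lambda + 400.
The constant term is 400.

400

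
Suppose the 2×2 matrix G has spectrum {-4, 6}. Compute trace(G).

2

trace(G) is the sum of the eigenvalues: (-4) + (6) = 2.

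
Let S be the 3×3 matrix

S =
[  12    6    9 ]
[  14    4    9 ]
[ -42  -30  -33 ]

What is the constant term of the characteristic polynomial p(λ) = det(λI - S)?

p(0) = det(0·I − S) = det(−S) = (−1)^3·det(S).
det(S) = -108, so p(0) = 108.

108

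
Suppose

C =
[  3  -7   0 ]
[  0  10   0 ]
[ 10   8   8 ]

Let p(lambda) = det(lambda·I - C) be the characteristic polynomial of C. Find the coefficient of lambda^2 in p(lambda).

The coefficient of lambda^2 of det(lambda·I - C) is −trace(C).
trace(C) = (3) + (10) + (8) = 21, so the coefficient is -21.

-21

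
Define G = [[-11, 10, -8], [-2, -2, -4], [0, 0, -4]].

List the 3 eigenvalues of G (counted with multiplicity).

The characteristic polynomial is p(r) = det(rI - G).
Expanding along the first row, p(r) = r^3 + 17r^2 + 94r + 168.
Try r = -7: p(-7) = 0, so -7 is a root.
Factor out (r + 7): p(r) = (r + 7)·(r^2 + 10r + 24).
The quadratic factors as (r + 6)·(r + 4).
Eigenvalues: -7, -6, -4.

-7, -6, -4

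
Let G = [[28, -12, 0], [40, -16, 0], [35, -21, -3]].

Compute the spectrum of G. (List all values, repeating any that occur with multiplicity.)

-3, 4, 8

Set up det(tI - G) = 0.
Expanding the 3×3 determinant: p(t) = t^3 - 9t^2 - 4t + 96.
Since p(8) = 0, t = 8 is a root.
Factor out (t - 8): p(t) = (t - 8)·(t^2 - t - 12).
The quadratic factors as (t + 3)·(t - 4).
Eigenvalues: -3, 4, 8.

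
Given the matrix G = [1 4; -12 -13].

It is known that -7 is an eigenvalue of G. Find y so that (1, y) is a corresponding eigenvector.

-2

We need (G + 7I)v = 0.
G + 7I = [[8, 4], [-12, -6]].
Row 1: (8)·1 + (4)·y = 0
Row 2: (-12)·1 + (-6)·y = 0
Solving gives y = -2.
Check: G·(1, -2) = (-7, 14) = -7·(1, -2).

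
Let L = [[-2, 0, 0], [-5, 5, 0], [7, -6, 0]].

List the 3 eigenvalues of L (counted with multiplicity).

-2, 0, 5

L is lower triangular, so its eigenvalues are the diagonal entries.
Diagonal: -2, 5, 0.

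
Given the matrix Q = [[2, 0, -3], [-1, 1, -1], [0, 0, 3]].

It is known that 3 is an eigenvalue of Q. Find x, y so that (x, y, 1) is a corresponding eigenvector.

-3, 1

We need (Q - 3I)v = 0.
Q - 3I = [[-1, 0, -3], [-1, -2, -1], [0, 0, 0]].
Row 1: (-1)·x + (0)·y + (-3)·1 = 0
Row 2: (-1)·x + (-2)·y + (-1)·1 = 0
Row 3: (0)·x + (0)·y + (0)·1 = 0
Solving gives x = -3, y = 1.
Check: Q·(-3, 1, 1) = (-9, 3, 3) = 3·(-3, 1, 1).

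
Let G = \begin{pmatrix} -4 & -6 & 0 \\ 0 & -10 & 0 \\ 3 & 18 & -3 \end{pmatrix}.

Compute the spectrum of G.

Set up det(λI - G) = 0.
Cofactor expansion gives p(λ) = λ^3 + 17λ^2 + 82λ + 120.
Try λ = -3: p(-3) = 0, so -3 is a root.
Factor out (λ + 3): p(λ) = (λ + 3)·(λ^2 + 14λ + 40).
The quadratic factors as (λ + 10)·(λ + 4).
Eigenvalues: -10, -4, -3.

-10, -4, -3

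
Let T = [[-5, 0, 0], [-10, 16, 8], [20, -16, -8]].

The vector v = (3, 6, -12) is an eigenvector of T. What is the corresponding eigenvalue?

Compute Tv: T·(3, 6, -12) = (-15, -30, 60).
Since Tv = λv, compare component 1: -15 = λ·3, so λ = -5.

-5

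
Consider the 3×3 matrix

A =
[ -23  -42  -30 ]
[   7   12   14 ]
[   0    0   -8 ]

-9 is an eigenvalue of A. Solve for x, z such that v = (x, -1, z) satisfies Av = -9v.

3, 0

We need (A + 9I)v = 0.
A + 9I = [[-14, -42, -30], [7, 21, 14], [0, 0, 1]].
Row 1: (-14)·x + (-42)·-1 + (-30)·z = 0
Row 2: (7)·x + (21)·-1 + (14)·z = 0
Row 3: (0)·x + (0)·-1 + (1)·z = 0
Solving gives x = 3, z = 0.
Check: A·(3, -1, 0) = (-27, 9, 0) = -9·(3, -1, 0).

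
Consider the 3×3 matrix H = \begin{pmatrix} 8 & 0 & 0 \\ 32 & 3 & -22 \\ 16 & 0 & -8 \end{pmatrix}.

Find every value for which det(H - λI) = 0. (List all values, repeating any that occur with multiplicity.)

-8, 3, 8

Compute the characteristic polynomial p(λ) = det(λI - H).
Expanding the 3×3 determinant: p(λ) = λ^3 - 3λ^2 - 64λ + 192.
Try λ = -8: p(-8) = 0, so -8 is a root.
Dividing by (λ + 8) leaves λ^2 - 11λ + 24.
The quadratic factors as (λ - 3)·(λ - 8).
Eigenvalues: -8, 3, 8.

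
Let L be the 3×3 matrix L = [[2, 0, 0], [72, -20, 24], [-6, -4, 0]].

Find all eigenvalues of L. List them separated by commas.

Compute the characteristic polynomial p(s) = det(sI - L).
Cofactor expansion gives p(s) = s^3 + 18s^2 + 56s - 192.
Rational-root test: s = -8 gives p(-8) = 0.
Factor out (s + 8): p(s) = (s + 8)·(s^2 + 10s - 24).
The quadratic factors as (s + 12)·(s - 2).
Eigenvalues: -12, -8, 2.

-12, -8, 2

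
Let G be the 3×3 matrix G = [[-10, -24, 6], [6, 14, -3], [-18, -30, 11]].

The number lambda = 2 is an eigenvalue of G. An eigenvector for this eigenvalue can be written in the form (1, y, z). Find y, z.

We need (G - 2I)v = 0.
G - 2I = [[-12, -24, 6], [6, 12, -3], [-18, -30, 9]].
Row 1: (-12)·1 + (-24)·y + (6)·z = 0
Row 2: (6)·1 + (12)·y + (-3)·z = 0
Row 3: (-18)·1 + (-30)·y + (9)·z = 0
Solving gives y = 0, z = 2.
Check: G·(1, 0, 2) = (2, 0, 4) = 2·(1, 0, 2).

0, 2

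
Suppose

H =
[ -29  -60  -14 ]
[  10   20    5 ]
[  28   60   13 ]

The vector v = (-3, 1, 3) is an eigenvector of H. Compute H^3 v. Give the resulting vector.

(-375, 125, 375)

First find the eigenvalue: Hv = (-15, 5, 15) = 5·(-3, 1, 3), so λ = 5.
Then H^3 v = λ^3·v = 5^3·(-3, 1, 3) = 125·(-3, 1, 3) = (-375, 125, 375).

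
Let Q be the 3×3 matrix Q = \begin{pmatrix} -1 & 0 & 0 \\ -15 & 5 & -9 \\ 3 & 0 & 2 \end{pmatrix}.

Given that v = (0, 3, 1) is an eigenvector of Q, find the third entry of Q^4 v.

First find the eigenvalue: Qv = (0, 6, 2) = 2·(0, 3, 1), so λ = 2.
Then Q^4 v = λ^4·v = 2^4·(0, 3, 1) = 16·(0, 3, 1) = (0, 48, 16).

16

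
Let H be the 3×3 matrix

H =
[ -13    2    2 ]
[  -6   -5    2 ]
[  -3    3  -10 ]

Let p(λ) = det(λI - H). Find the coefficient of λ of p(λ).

257

p(λ) = λ^3 + 28λ^2 + 257λ + 770.
The coefficient of λ is 257.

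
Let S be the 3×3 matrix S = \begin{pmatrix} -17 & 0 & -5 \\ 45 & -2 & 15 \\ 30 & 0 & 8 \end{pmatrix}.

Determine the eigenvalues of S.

Set up det(lambda·I - S) = 0.
Cofactor expansion gives p(lambda) = lambda^3 + 11·lambda^2 + 32·lambda + 28.
Try lambda = -2: p(-2) = 0, so -2 is a root.
Dividing by (lambda + 2) leaves lambda^2 + 9·lambda + 14.
The quadratic factors as (lambda + 7)·(lambda + 2).
Eigenvalues: -7, -2, -2.

-7, -2, -2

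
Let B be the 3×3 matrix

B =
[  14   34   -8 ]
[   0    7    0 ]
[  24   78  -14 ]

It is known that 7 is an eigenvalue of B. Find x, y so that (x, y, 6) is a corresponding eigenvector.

We need (B - 7I)v = 0.
B - 7I = [[7, 34, -8], [0, 0, 0], [24, 78, -21]].
Row 1: (7)·x + (34)·y + (-8)·6 = 0
Row 2: (0)·x + (0)·y + (0)·6 = 0
Row 3: (24)·x + (78)·y + (-21)·6 = 0
Solving gives x = 2, y = 1.
Check: B·(2, 1, 6) = (14, 7, 42) = 7·(2, 1, 6).

2, 1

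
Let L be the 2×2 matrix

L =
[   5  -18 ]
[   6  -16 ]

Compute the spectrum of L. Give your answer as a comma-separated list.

det(L - sI) = (5 - s)(-16 - s) - (-18)·(6) = s^2 + 11s + 28.
This factors as (s + 7)·(s + 4) = 0.
Eigenvalues: -7, -4.

-7, -4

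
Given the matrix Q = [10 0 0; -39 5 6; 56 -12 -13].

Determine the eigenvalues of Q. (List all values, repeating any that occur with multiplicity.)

Set up det(rI - Q) = 0.
Expanding along the first row, p(r) = r^3 - 2r^2 - 73r - 70.
Rational-root test: r = 10 gives p(10) = 0.
Dividing by (r - 10) leaves r^2 + 8r + 7.
The quadratic factors as (r + 7)·(r + 1).
Eigenvalues: -7, -1, 10.

-7, -1, 10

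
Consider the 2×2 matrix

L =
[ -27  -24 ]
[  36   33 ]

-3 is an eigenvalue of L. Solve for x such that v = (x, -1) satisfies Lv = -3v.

1

We need (L + 3I)v = 0.
L + 3I = [[-24, -24], [36, 36]].
Row 1: (-24)·x + (-24)·-1 = 0
Row 2: (36)·x + (36)·-1 = 0
Solving gives x = 1.
Check: L·(1, -1) = (-3, 3) = -3·(1, -1).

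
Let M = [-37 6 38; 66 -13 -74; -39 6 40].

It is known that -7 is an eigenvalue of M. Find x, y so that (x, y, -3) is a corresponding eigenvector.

We need (M + 7I)v = 0.
M + 7I = [[-30, 6, 38], [66, -6, -74], [-39, 6, 47]].
Row 1: (-30)·x + (6)·y + (38)·-3 = 0
Row 2: (66)·x + (-6)·y + (-74)·-3 = 0
Row 3: (-39)·x + (6)·y + (47)·-3 = 0
Solving gives x = -3, y = 4.
Check: M·(-3, 4, -3) = (21, -28, 21) = -7·(-3, 4, -3).

-3, 4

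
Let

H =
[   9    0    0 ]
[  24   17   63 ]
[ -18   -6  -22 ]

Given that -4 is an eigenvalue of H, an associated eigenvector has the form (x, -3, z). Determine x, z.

We need (H + 4I)v = 0.
H + 4I = [[13, 0, 0], [24, 21, 63], [-18, -6, -18]].
Row 1: (13)·x + (0)·-3 + (0)·z = 0
Row 2: (24)·x + (21)·-3 + (63)·z = 0
Row 3: (-18)·x + (-6)·-3 + (-18)·z = 0
Solving gives x = 0, z = 1.
Check: H·(0, -3, 1) = (0, 12, -4) = -4·(0, -3, 1).

0, 1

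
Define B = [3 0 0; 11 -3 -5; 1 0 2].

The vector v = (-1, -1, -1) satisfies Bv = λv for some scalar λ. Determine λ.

3

Compute Bv: B·(-1, -1, -1) = (-3, -3, -3).
Since Bv = λv, compare component 1: -3 = λ·-1, so λ = 3.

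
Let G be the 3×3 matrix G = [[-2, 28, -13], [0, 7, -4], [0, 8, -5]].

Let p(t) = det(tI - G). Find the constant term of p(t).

p(t) = t^3 - 7t - 6.
The constant term is -6.

-6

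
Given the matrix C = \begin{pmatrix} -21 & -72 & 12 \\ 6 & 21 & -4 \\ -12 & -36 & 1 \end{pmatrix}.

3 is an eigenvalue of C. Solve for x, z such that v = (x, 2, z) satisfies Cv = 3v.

We need (C - 3I)v = 0.
C - 3I = [[-24, -72, 12], [6, 18, -4], [-12, -36, -2]].
Row 1: (-24)·x + (-72)·2 + (12)·z = 0
Row 2: (6)·x + (18)·2 + (-4)·z = 0
Row 3: (-12)·x + (-36)·2 + (-2)·z = 0
Solving gives x = -6, z = 0.
Check: C·(-6, 2, 0) = (-18, 6, 0) = 3·(-6, 2, 0).

-6, 0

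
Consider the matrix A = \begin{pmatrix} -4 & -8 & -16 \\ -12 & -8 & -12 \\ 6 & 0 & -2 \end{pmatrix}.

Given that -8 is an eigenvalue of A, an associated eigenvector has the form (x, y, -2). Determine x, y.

We need (A + 8I)v = 0.
A + 8I = [[4, -8, -16], [-12, 0, -12], [6, 0, 6]].
Row 1: (4)·x + (-8)·y + (-16)·-2 = 0
Row 2: (-12)·x + (0)·y + (-12)·-2 = 0
Row 3: (6)·x + (0)·y + (6)·-2 = 0
Solving gives x = 2, y = 5.
Check: A·(2, 5, -2) = (-16, -40, 16) = -8·(2, 5, -2).

2, 5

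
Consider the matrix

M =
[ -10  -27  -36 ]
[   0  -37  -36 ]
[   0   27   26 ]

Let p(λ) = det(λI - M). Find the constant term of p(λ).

p(λ) = λ^3 + 21λ^2 + 120λ + 100.
The constant term is 100.

100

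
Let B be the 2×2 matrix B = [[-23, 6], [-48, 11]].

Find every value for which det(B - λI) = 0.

det(B - sI) = (-23 - s)(11 - s) - (6)·(-48) = s^2 + 12s + 35.
This factors as (s + 7)·(s + 5) = 0.
Eigenvalues: -7, -5.

-7, -5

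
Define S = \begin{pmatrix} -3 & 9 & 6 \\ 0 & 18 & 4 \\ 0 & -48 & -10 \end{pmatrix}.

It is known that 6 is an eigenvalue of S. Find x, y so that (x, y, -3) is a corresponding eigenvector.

-1, 1

We need (S - 6I)v = 0.
S - 6I = [[-9, 9, 6], [0, 12, 4], [0, -48, -16]].
Row 1: (-9)·x + (9)·y + (6)·-3 = 0
Row 2: (0)·x + (12)·y + (4)·-3 = 0
Row 3: (0)·x + (-48)·y + (-16)·-3 = 0
Solving gives x = -1, y = 1.
Check: S·(-1, 1, -3) = (-6, 6, -18) = 6·(-1, 1, -3).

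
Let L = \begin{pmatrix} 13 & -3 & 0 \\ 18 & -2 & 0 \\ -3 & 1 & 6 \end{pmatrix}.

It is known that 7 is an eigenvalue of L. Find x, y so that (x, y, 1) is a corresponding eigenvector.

We need (L - 7I)v = 0.
L - 7I = [[6, -3, 0], [18, -9, 0], [-3, 1, -1]].
Row 1: (6)·x + (-3)·y + (0)·1 = 0
Row 2: (18)·x + (-9)·y + (0)·1 = 0
Row 3: (-3)·x + (1)·y + (-1)·1 = 0
Solving gives x = -1, y = -2.
Check: L·(-1, -2, 1) = (-7, -14, 7) = 7·(-1, -2, 1).

-1, -2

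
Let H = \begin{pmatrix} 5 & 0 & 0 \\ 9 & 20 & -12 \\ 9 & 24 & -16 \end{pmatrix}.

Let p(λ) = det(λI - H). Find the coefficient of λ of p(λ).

p(λ) = λ^3 - 9λ^2 - 12λ + 160.
The coefficient of λ is -12.

-12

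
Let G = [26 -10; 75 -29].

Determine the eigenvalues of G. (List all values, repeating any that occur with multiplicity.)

-4, 1

det(G - rI) = (26 - r)(-29 - r) - (-10)·(75) = r^2 + 3r - 4.
This factors as (r + 4)·(r - 1) = 0.
Eigenvalues: -4, 1.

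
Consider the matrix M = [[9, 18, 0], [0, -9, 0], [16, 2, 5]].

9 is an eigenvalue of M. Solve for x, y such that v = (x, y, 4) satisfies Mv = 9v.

We need (M - 9I)v = 0.
M - 9I = [[0, 18, 0], [0, -18, 0], [16, 2, -4]].
Row 1: (0)·x + (18)·y + (0)·4 = 0
Row 2: (0)·x + (-18)·y + (0)·4 = 0
Row 3: (16)·x + (2)·y + (-4)·4 = 0
Solving gives x = 1, y = 0.
Check: M·(1, 0, 4) = (9, 0, 36) = 9·(1, 0, 4).

1, 0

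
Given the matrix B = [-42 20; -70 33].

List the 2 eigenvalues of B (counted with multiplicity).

det(B - lambda·I) = (-42 - lambda)(33 - lambda) - (20)·(-70) = lambda^2 + 9·lambda + 14.
This factors as (lambda + 7)·(lambda + 2) = 0.
Eigenvalues: -7, -2.

-7, -2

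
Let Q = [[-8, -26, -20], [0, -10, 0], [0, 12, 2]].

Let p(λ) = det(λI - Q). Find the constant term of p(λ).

p(λ) = λ^3 + 16λ^2 + 44λ - 160.
The constant term is -160.

-160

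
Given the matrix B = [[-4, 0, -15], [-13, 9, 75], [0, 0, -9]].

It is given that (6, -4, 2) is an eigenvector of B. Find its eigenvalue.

-9

Compute Bv: B·(6, -4, 2) = (-54, 36, -18).
Since Bv = λv, compare component 1: -54 = λ·6, so λ = -9.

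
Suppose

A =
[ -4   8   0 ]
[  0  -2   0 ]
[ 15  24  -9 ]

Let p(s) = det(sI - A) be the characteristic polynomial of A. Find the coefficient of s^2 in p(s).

The coefficient of s^2 of det(sI - A) is −trace(A).
trace(A) = (-4) + (-2) + (-9) = -15, so the coefficient is 15.

15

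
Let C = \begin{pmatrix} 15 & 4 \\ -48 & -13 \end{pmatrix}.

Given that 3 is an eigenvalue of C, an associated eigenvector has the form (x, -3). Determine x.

1

We need (C - 3I)v = 0.
C - 3I = [[12, 4], [-48, -16]].
Row 1: (12)·x + (4)·-3 = 0
Row 2: (-48)·x + (-16)·-3 = 0
Solving gives x = 1.
Check: C·(1, -3) = (3, -9) = 3·(1, -3).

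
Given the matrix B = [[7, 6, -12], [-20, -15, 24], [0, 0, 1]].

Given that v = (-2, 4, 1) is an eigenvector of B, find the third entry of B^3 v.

First find the eigenvalue: Bv = (-2, 4, 1) = 1·(-2, 4, 1), so λ = 1.
Then B^3 v = λ^3·v = 1^3·(-2, 4, 1) = 1·(-2, 4, 1) = (-2, 4, 1).

1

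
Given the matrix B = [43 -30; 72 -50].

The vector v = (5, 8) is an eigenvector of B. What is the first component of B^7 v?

First find the eigenvalue: Bv = (-25, -40) = -5·(5, 8), so λ = -5.
Then B^7 v = λ^7·v = (-5)^7·(5, 8) = -78125·(5, 8) = (-390625, -625000).

-390625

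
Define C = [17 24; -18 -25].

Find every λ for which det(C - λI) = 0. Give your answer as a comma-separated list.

det(C - λI) = (17 - λ)(-25 - λ) - (24)·(-18) = λ^2 + 8λ + 7.
This factors as (λ + 7)·(λ + 1) = 0.
Eigenvalues: -7, -1.

-7, -1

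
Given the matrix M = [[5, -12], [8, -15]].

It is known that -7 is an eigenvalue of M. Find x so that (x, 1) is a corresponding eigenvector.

We need (M + 7I)v = 0.
M + 7I = [[12, -12], [8, -8]].
Row 1: (12)·x + (-12)·1 = 0
Row 2: (8)·x + (-8)·1 = 0
Solving gives x = 1.
Check: M·(1, 1) = (-7, -7) = -7·(1, 1).

1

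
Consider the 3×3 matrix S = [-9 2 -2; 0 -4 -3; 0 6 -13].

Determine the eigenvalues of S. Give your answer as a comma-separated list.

The characteristic polynomial is p(μ) = det(μI - S).
Expanding the 3×3 determinant: p(μ) = μ^3 + 26μ^2 + 223μ + 630.
Rational-root test: μ = -9 gives p(-9) = 0.
Factor out (μ + 9): p(μ) = (μ + 9)·(μ^2 + 17μ + 70).
The quadratic factors as (μ + 10)·(μ + 7).
Eigenvalues: -10, -9, -7.

-10, -9, -7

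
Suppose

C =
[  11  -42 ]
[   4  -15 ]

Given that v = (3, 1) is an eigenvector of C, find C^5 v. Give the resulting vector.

(-729, -243)

First find the eigenvalue: Cv = (-9, -3) = -3·(3, 1), so λ = -3.
Then C^5 v = λ^5·v = (-3)^5·(3, 1) = -243·(3, 1) = (-729, -243).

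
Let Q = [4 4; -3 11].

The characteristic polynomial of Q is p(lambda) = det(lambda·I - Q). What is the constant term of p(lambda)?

56

p(lambda) = lambda^2 - 15·lambda + 56.
The constant term is 56.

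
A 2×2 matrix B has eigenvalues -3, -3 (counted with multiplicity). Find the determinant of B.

9

det(B) is the product of the eigenvalues: (-3) · (-3) = 9.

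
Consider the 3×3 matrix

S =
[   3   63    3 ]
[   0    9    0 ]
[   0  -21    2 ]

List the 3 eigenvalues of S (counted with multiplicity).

2, 3, 9

The characteristic polynomial is p(λ) = det(λI - S).
Cofactor expansion gives p(λ) = λ^3 - 14λ^2 + 51λ - 54.
Try λ = 3: p(3) = 0, so 3 is a root.
Factor out (λ - 3): p(λ) = (λ - 3)·(λ^2 - 11λ + 18).
The quadratic factors as (λ - 2)·(λ - 9).
Eigenvalues: 2, 3, 9.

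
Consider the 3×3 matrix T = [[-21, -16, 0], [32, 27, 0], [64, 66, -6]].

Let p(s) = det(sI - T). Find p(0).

-330

p(0) = det(0·I − T) = det(−T) = (−1)^3·det(T).
det(T) = 330, so p(0) = -330.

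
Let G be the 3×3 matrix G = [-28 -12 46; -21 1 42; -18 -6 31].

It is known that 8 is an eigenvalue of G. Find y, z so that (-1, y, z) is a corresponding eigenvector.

We need (G - 8I)v = 0.
G - 8I = [[-36, -12, 46], [-21, -7, 42], [-18, -6, 23]].
Row 1: (-36)·-1 + (-12)·y + (46)·z = 0
Row 2: (-21)·-1 + (-7)·y + (42)·z = 0
Row 3: (-18)·-1 + (-6)·y + (23)·z = 0
Solving gives y = 3, z = 0.
Check: G·(-1, 3, 0) = (-8, 24, 0) = 8·(-1, 3, 0).

3, 0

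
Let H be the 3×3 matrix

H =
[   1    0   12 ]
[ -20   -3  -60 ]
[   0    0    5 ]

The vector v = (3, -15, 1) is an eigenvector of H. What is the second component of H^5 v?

-46875

First find the eigenvalue: Hv = (15, -75, 5) = 5·(3, -15, 1), so λ = 5.
Then H^5 v = λ^5·v = 5^5·(3, -15, 1) = 3125·(3, -15, 1) = (9375, -46875, 3125).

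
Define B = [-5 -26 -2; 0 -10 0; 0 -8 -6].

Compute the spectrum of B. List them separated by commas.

-10, -6, -5

Compute the characteristic polynomial p(μ) = det(μI - B).
Expanding along the first row, p(μ) = μ^3 + 21μ^2 + 140μ + 300.
Try μ = -10: p(-10) = 0, so -10 is a root.
Dividing by (μ + 10) leaves μ^2 + 11μ + 30.
The quadratic factors as (μ + 6)·(μ + 5).
Eigenvalues: -10, -6, -5.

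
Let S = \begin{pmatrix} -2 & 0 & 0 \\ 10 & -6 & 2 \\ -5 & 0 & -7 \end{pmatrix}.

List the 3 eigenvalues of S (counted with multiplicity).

Compute the characteristic polynomial p(μ) = det(μI - S).
Expanding the 3×3 determinant: p(μ) = μ^3 + 15μ^2 + 68μ + 84.
Rational-root test: μ = -7 gives p(-7) = 0.
Dividing by (μ + 7) leaves μ^2 + 8μ + 12.
The quadratic factors as (μ + 6)·(μ + 2).
Eigenvalues: -7, -6, -2.

-7, -6, -2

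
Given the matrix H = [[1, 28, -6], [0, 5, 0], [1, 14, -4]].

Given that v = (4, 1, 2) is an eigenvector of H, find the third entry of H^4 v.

First find the eigenvalue: Hv = (20, 5, 10) = 5·(4, 1, 2), so λ = 5.
Then H^4 v = λ^4·v = 5^4·(4, 1, 2) = 625·(4, 1, 2) = (2500, 625, 1250).

1250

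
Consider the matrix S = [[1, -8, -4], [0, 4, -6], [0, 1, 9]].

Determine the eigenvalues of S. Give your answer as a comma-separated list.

1, 6, 7

The characteristic polynomial is p(r) = det(rI - S).
Expanding the 3×3 determinant: p(r) = r^3 - 14r^2 + 55r - 42.
Rational-root test: r = 6 gives p(6) = 0.
Dividing by (r - 6) leaves r^2 - 8r + 7.
The quadratic factors as (r - 1)·(r - 7).
Eigenvalues: 1, 6, 7.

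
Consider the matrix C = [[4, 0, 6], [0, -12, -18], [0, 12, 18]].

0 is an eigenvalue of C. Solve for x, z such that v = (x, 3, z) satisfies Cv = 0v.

We need (C)v = 0.
C = [[4, 0, 6], [0, -12, -18], [0, 12, 18]].
Row 1: (4)·x + (0)·3 + (6)·z = 0
Row 2: (0)·x + (-12)·3 + (-18)·z = 0
Row 3: (0)·x + (12)·3 + (18)·z = 0
Solving gives x = 3, z = -2.
Check: C·(3, 3, -2) = (0, 0, 0) = 0·(3, 3, -2).

3, -2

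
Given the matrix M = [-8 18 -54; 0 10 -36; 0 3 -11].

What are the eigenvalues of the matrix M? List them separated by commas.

Set up det(λI - M) = 0.
Cofactor expansion gives p(λ) = λ^3 + 9λ^2 + 6λ - 16.
Try λ = 1: p(1) = 0, so 1 is a root.
Dividing by (λ - 1) leaves λ^2 + 10λ + 16.
The quadratic factors as (λ + 8)·(λ + 2).
Eigenvalues: -8, -2, 1.

-8, -2, 1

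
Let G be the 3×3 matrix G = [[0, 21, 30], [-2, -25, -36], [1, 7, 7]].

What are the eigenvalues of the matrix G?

-11, -4, -3

Set up det(tI - G) = 0.
Expanding along the first row, p(t) = t^3 + 18t^2 + 89t + 132.
Try t = -3: p(-3) = 0, so -3 is a root.
Factor out (t + 3): p(t) = (t + 3)·(t^2 + 15t + 44).
The quadratic factors as (t + 11)·(t + 4).
Eigenvalues: -11, -4, -3.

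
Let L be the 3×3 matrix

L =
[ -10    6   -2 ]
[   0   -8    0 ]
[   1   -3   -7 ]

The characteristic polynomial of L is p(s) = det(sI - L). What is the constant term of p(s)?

p(s) = s^3 + 25s^2 + 208s + 576.
The constant term is 576.

576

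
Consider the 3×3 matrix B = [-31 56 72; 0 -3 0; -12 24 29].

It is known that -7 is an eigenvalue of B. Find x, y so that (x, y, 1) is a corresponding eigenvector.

We need (B + 7I)v = 0.
B + 7I = [[-24, 56, 72], [0, 4, 0], [-12, 24, 36]].
Row 1: (-24)·x + (56)·y + (72)·1 = 0
Row 2: (0)·x + (4)·y + (0)·1 = 0
Row 3: (-12)·x + (24)·y + (36)·1 = 0
Solving gives x = 3, y = 0.
Check: B·(3, 0, 1) = (-21, 0, -7) = -7·(3, 0, 1).

3, 0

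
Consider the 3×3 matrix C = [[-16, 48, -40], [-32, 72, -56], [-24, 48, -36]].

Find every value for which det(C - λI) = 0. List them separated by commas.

Compute the characteristic polynomial p(λ) = det(λI - C).
Expanding the 3×3 determinant: p(λ) = λ^3 - 20λ^2 + 96λ.
Rational-root test: λ = 0 gives p(0) = 0.
Dividing by λ leaves λ^2 - 20λ + 96.
The quadratic factors as (λ - 8)·(λ - 12).
Eigenvalues: 0, 8, 12.

0, 8, 12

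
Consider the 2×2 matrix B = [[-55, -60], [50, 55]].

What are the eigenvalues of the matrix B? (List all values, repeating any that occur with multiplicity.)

det(B - rI) = (-55 - r)(55 - r) - (-60)·(50) = r^2 - 25.
This factors as (r + 5)·(r - 5) = 0.
Eigenvalues: -5, 5.

-5, 5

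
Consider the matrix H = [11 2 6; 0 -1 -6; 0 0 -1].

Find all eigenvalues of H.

-1, -1, 11

H is upper triangular, so its eigenvalues are the diagonal entries.
Diagonal: 11, -1, -1.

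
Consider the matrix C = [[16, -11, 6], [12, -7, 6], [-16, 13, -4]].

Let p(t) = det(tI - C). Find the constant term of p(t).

p(t) = t^3 - 5t^2 + 2t + 8.
The constant term is 8.

8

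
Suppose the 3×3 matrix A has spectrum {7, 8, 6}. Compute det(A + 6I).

If A has eigenvalues 7, 8, 6, then A + 6I has eigenvalues 13, 14, 12.
det(A + 6I) = (13) · (14) · (12) = 2184.

2184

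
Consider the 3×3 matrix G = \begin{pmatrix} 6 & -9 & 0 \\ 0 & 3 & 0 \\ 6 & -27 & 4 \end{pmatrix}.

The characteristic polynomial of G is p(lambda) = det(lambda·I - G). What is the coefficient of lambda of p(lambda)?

p(lambda) = lambda^3 - 13·lambda^2 + 54·lambda - 72.
The coefficient of lambda is 54.

54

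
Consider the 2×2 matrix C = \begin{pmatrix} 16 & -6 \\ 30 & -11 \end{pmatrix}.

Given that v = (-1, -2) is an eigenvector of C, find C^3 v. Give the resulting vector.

First find the eigenvalue: Cv = (-4, -8) = 4·(-1, -2), so λ = 4.
Then C^3 v = λ^3·v = 4^3·(-1, -2) = 64·(-1, -2) = (-64, -128).

(-64, -128)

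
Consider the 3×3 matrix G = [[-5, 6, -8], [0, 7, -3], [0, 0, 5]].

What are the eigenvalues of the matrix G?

G is upper triangular, so its eigenvalues are the diagonal entries.
Diagonal: -5, 7, 5.

-5, 5, 7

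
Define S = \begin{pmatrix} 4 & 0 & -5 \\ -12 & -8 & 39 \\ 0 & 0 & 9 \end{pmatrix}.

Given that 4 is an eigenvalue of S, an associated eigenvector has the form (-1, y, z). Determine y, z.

1, 0

We need (S - 4I)v = 0.
S - 4I = [[0, 0, -5], [-12, -12, 39], [0, 0, 5]].
Row 1: (0)·-1 + (0)·y + (-5)·z = 0
Row 2: (-12)·-1 + (-12)·y + (39)·z = 0
Row 3: (0)·-1 + (0)·y + (5)·z = 0
Solving gives y = 1, z = 0.
Check: S·(-1, 1, 0) = (-4, 4, 0) = 4·(-1, 1, 0).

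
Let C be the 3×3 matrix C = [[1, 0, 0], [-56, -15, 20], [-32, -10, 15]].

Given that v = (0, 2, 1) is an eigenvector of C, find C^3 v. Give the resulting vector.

First find the eigenvalue: Cv = (0, -10, -5) = -5·(0, 2, 1), so λ = -5.
Then C^3 v = λ^3·v = (-5)^3·(0, 2, 1) = -125·(0, 2, 1) = (0, -250, -125).

(0, -250, -125)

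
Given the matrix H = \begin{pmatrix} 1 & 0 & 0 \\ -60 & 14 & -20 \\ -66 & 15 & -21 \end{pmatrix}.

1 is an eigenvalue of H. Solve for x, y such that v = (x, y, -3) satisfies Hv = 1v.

1, 0

We need (H - 1I)v = 0.
H - 1I = [[0, 0, 0], [-60, 13, -20], [-66, 15, -22]].
Row 1: (0)·x + (0)·y + (0)·-3 = 0
Row 2: (-60)·x + (13)·y + (-20)·-3 = 0
Row 3: (-66)·x + (15)·y + (-22)·-3 = 0
Solving gives x = 1, y = 0.
Check: H·(1, 0, -3) = (1, 0, -3) = 1·(1, 0, -3).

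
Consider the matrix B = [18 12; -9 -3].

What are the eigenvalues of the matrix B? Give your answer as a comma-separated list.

det(B - rI) = (18 - r)(-3 - r) - (12)·(-9) = r^2 - 15r + 54.
This factors as (r - 6)·(r - 9) = 0.
Eigenvalues: 6, 9.

6, 9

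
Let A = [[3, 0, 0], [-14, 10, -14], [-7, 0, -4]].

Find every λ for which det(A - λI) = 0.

Compute the characteristic polynomial p(μ) = det(μI - A).
Cofactor expansion gives p(μ) = μ^3 - 9μ^2 - 22μ + 120.
Try μ = 3: p(3) = 0, so 3 is a root.
Dividing by (μ - 3) leaves μ^2 - 6μ - 40.
The quadratic factors as (μ + 4)·(μ - 10).
Eigenvalues: -4, 3, 10.

-4, 3, 10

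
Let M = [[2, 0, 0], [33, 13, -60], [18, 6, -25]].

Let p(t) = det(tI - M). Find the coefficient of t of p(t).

p(t) = t^3 + 10t^2 + 11t - 70.
The coefficient of t is 11.

11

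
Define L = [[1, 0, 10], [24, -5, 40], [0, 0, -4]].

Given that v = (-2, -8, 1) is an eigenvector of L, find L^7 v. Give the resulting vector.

(32768, 131072, -16384)

First find the eigenvalue: Lv = (8, 32, -4) = -4·(-2, -8, 1), so λ = -4.
Then L^7 v = λ^7·v = (-4)^7·(-2, -8, 1) = -16384·(-2, -8, 1) = (32768, 131072, -16384).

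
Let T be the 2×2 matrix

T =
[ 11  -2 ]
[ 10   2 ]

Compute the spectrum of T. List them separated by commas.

6, 7

det(T - μI) = (11 - μ)(2 - μ) - (-2)·(10) = μ^2 - 13μ + 42.
This factors as (μ - 6)·(μ - 7) = 0.
Eigenvalues: 6, 7.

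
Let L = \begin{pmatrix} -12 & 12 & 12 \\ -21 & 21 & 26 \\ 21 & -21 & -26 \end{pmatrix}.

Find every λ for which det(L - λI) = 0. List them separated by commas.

-12, -5, 0

The characteristic polynomial is p(s) = det(sI - L).
Expanding the 3×3 determinant: p(s) = s^3 + 17s^2 + 60s.
Try s = -5: p(-5) = 0, so -5 is a root.
Factor out (s + 5): p(s) = (s + 5)·(s^2 + 12s).
The quadratic factors as (s + 12)·s.
Eigenvalues: -12, -5, 0.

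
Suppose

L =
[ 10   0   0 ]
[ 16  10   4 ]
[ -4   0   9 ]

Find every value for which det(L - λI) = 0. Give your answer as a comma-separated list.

Set up det(λI - L) = 0.
Expanding along the first row, p(λ) = λ^3 - 29λ^2 + 280λ - 900.
Since p(9) = 0, λ = 9 is a root.
Factor out (λ - 9): p(λ) = (λ - 9)·(λ^2 - 20λ + 100).
The quadratic factor is (λ - 10)^2.
Eigenvalues: 9, 10, 10.

9, 10, 10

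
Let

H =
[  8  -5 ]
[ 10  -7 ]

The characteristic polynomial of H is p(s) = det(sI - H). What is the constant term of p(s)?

p(s) = s^2 - s - 6.
The constant term is -6.

-6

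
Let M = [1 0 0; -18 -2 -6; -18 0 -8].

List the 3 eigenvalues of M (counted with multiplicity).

Set up det(μI - M) = 0.
Cofactor expansion gives p(μ) = μ^3 + 9μ^2 + 6μ - 16.
Try μ = -8: p(-8) = 0, so -8 is a root.
Dividing by (μ + 8) leaves μ^2 + μ - 2.
The quadratic factors as (μ + 2)·(μ - 1).
Eigenvalues: -8, -2, 1.

-8, -2, 1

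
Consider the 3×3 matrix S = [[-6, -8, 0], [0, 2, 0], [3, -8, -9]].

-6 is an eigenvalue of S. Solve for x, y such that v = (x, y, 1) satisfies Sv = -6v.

1, 0

We need (S + 6I)v = 0.
S + 6I = [[0, -8, 0], [0, 8, 0], [3, -8, -3]].
Row 1: (0)·x + (-8)·y + (0)·1 = 0
Row 2: (0)·x + (8)·y + (0)·1 = 0
Row 3: (3)·x + (-8)·y + (-3)·1 = 0
Solving gives x = 1, y = 0.
Check: S·(1, 0, 1) = (-6, 0, -6) = -6·(1, 0, 1).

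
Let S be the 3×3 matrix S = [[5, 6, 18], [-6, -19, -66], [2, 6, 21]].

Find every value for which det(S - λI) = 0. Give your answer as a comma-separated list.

Set up det(λI - S) = 0.
Cofactor expansion gives p(λ) = λ^3 - 7λ^2 + 7λ + 15.
Since p(3) = 0, λ = 3 is a root.
Factor out (λ - 3): p(λ) = (λ - 3)·(λ^2 - 4λ - 5).
The quadratic factors as (λ + 1)·(λ - 5).
Eigenvalues: -1, 3, 5.

-1, 3, 5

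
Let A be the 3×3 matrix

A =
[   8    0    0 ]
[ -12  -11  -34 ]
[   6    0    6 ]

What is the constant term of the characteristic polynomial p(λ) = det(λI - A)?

528

p(0) = det(0·I − A) = det(−A) = (−1)^3·det(A).
det(A) = -528, so p(0) = 528.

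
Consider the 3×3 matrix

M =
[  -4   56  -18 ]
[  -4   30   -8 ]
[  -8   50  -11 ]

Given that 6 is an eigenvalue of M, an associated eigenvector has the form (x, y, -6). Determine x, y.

We need (M - 6I)v = 0.
M - 6I = [[-10, 56, -18], [-4, 24, -8], [-8, 50, -17]].
Row 1: (-10)·x + (56)·y + (-18)·-6 = 0
Row 2: (-4)·x + (24)·y + (-8)·-6 = 0
Row 3: (-8)·x + (50)·y + (-17)·-6 = 0
Solving gives x = -6, y = -3.
Check: M·(-6, -3, -6) = (-36, -18, -36) = 6·(-6, -3, -6).

-6, -3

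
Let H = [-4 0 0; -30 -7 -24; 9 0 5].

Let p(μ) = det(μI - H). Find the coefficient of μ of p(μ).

p(μ) = μ^3 + 6μ^2 - 27μ - 140.
The coefficient of μ is -27.

-27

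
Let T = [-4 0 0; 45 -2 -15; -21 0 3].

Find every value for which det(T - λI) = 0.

-4, -2, 3

The characteristic polynomial is p(s) = det(sI - T).
Cofactor expansion gives p(s) = s^3 + 3s^2 - 10s - 24.
Rational-root test: s = -2 gives p(-2) = 0.
Factor out (s + 2): p(s) = (s + 2)·(s^2 + s - 12).
The quadratic factors as (s + 4)·(s - 3).
Eigenvalues: -4, -2, 3.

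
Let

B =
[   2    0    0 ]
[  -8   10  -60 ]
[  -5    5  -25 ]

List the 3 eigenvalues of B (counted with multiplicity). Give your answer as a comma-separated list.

Compute the characteristic polynomial p(λ) = det(λI - B).
Expanding the 3×3 determinant: p(λ) = λ^3 + 13λ^2 + 20λ - 100.
Since p(2) = 0, λ = 2 is a root.
Factor out (λ - 2): p(λ) = (λ - 2)·(λ^2 + 15λ + 50).
The quadratic factors as (λ + 10)·(λ + 5).
Eigenvalues: -10, -5, 2.

-10, -5, 2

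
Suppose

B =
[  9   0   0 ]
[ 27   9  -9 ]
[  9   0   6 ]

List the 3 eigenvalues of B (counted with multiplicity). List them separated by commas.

Set up det(λI - B) = 0.
Expanding the 3×3 determinant: p(λ) = λ^3 - 24λ^2 + 189λ - 486.
Since p(9) = 0, λ = 9 is a root.
Dividing by (λ - 9) leaves λ^2 - 15λ + 54.
The quadratic factors as (λ - 6)·(λ - 9).
Eigenvalues: 6, 9, 9.

6, 9, 9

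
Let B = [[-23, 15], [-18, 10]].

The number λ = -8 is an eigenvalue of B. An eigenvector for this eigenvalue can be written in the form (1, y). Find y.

1

We need (B + 8I)v = 0.
B + 8I = [[-15, 15], [-18, 18]].
Row 1: (-15)·1 + (15)·y = 0
Row 2: (-18)·1 + (18)·y = 0
Solving gives y = 1.
Check: B·(1, 1) = (-8, -8) = -8·(1, 1).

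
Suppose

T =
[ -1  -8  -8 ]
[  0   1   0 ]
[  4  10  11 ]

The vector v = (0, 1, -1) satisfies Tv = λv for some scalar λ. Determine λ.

Compute Tv: T·(0, 1, -1) = (0, 1, -1).
Since Tv = λv, compare component 2: 1 = λ·1, so λ = 1.

1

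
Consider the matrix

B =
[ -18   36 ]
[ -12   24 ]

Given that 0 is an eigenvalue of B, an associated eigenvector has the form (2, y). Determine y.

1

We need (B)v = 0.
B = [[-18, 36], [-12, 24]].
Row 1: (-18)·2 + (36)·y = 0
Row 2: (-12)·2 + (24)·y = 0
Solving gives y = 1.
Check: B·(2, 1) = (0, 0) = 0·(2, 1).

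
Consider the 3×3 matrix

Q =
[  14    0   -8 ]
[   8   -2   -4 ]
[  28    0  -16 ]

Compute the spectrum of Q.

-2, -2, 0

The characteristic polynomial is p(λ) = det(λI - Q).
Cofactor expansion gives p(λ) = λ^3 + 4λ^2 + 4λ.
Try λ = 0: p(0) = 0, so 0 is a root.
Factor out λ: p(λ) = λ·(λ^2 + 4λ + 4).
The quadratic factor is (λ + 2)^2.
Eigenvalues: -2, -2, 0.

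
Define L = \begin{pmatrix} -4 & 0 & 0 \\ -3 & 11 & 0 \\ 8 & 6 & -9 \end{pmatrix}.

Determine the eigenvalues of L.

L is lower triangular, so its eigenvalues are the diagonal entries.
Diagonal: -4, 11, -9.

-9, -4, 11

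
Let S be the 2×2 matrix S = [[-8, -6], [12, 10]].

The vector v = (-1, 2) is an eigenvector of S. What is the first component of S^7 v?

First find the eigenvalue: Sv = (-4, 8) = 4·(-1, 2), so λ = 4.
Then S^7 v = λ^7·v = 4^7·(-1, 2) = 16384·(-1, 2) = (-16384, 32768).

-16384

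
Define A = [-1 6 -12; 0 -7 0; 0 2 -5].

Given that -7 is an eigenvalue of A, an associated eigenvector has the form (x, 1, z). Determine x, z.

-3, -1

We need (A + 7I)v = 0.
A + 7I = [[6, 6, -12], [0, 0, 0], [0, 2, 2]].
Row 1: (6)·x + (6)·1 + (-12)·z = 0
Row 2: (0)·x + (0)·1 + (0)·z = 0
Row 3: (0)·x + (2)·1 + (2)·z = 0
Solving gives x = -3, z = -1.
Check: A·(-3, 1, -1) = (21, -7, 7) = -7·(-3, 1, -1).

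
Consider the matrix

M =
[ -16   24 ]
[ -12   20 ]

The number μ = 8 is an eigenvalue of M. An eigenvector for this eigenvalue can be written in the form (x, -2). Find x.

-2

We need (M - 8I)v = 0.
M - 8I = [[-24, 24], [-12, 12]].
Row 1: (-24)·x + (24)·-2 = 0
Row 2: (-12)·x + (12)·-2 = 0
Solving gives x = -2.
Check: M·(-2, -2) = (-16, -16) = 8·(-2, -2).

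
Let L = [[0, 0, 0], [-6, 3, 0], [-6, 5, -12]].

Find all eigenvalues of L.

-12, 0, 3

L is lower triangular, so its eigenvalues are the diagonal entries.
Diagonal: 0, 3, -12.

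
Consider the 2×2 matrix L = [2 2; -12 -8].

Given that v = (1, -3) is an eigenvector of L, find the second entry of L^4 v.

First find the eigenvalue: Lv = (-4, 12) = -4·(1, -3), so λ = -4.
Then L^4 v = λ^4·v = (-4)^4·(1, -3) = 256·(1, -3) = (256, -768).

-768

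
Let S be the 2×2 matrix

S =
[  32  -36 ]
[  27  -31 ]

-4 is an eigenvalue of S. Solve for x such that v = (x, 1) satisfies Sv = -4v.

1

We need (S + 4I)v = 0.
S + 4I = [[36, -36], [27, -27]].
Row 1: (36)·x + (-36)·1 = 0
Row 2: (27)·x + (-27)·1 = 0
Solving gives x = 1.
Check: S·(1, 1) = (-4, -4) = -4·(1, 1).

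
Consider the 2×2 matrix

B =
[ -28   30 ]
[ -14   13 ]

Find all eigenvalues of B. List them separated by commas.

det(B - λI) = (-28 - λ)(13 - λ) - (30)·(-14) = λ^2 + 15λ + 56.
This factors as (λ + 8)·(λ + 7) = 0.
Eigenvalues: -8, -7.

-8, -7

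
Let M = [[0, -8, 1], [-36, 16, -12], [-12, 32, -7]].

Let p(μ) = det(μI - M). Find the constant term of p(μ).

96

p(μ) = μ^3 - 9μ^2 - 4μ + 96.
The constant term is 96.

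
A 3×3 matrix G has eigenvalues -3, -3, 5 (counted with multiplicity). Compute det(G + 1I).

24

If G has eigenvalues -3, -3, 5, then G + 1I has eigenvalues -2, -2, 6.
det(G + 1I) = (-2) · (-2) · (6) = 24.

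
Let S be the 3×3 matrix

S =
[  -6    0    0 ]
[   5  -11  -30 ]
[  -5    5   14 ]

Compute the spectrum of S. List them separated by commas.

-6, -1, 4

Compute the characteristic polynomial p(lambda) = det(lambda·I - S).
Cofactor expansion gives p(lambda) = lambda^3 + 3·lambda^2 - 22·lambda - 24.
Since p(-1) = 0, lambda = -1 is a root.
Factor out (lambda + 1): p(lambda) = (lambda + 1)·(lambda^2 + 2·lambda - 24).
The quadratic factors as (lambda + 6)·(lambda - 4).
Eigenvalues: -6, -1, 4.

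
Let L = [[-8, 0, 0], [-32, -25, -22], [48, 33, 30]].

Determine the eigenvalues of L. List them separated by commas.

Set up det(tI - L) = 0.
Cofactor expansion gives p(t) = t^3 + 3t^2 - 64t - 192.
Try t = -3: p(-3) = 0, so -3 is a root.
Dividing by (t + 3) leaves t^2 - 64.
The quadratic factors as (t + 8)·(t - 8).
Eigenvalues: -8, -3, 8.

-8, -3, 8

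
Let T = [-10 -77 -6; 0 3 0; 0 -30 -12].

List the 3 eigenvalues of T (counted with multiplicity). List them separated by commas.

The characteristic polynomial is p(λ) = det(λI - T).
Expanding along the first row, p(λ) = λ^3 + 19λ^2 + 54λ - 360.
Since p(3) = 0, λ = 3 is a root.
Factor out (λ - 3): p(λ) = (λ - 3)·(λ^2 + 22λ + 120).
The quadratic factors as (λ + 12)·(λ + 10).
Eigenvalues: -12, -10, 3.

-12, -10, 3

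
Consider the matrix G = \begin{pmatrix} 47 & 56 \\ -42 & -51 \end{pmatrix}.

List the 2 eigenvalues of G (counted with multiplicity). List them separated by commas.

det(G - λI) = (47 - λ)(-51 - λ) - (56)·(-42) = λ^2 + 4λ - 45.
This factors as (λ + 9)·(λ - 5) = 0.
Eigenvalues: -9, 5.

-9, 5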